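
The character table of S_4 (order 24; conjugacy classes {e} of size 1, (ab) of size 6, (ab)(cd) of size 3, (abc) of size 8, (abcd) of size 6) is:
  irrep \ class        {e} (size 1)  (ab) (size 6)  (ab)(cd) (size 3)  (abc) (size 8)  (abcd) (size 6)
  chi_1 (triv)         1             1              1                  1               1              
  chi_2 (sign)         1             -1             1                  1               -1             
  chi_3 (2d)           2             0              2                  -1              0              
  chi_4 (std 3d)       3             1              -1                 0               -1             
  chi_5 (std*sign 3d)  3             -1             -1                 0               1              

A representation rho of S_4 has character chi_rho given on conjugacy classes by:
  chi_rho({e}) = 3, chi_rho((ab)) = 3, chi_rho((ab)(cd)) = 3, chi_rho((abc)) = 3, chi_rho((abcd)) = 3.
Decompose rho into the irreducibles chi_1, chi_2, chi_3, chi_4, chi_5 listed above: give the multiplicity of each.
Multiplicities: chi_1: 3, chi_2: 0, chi_3: 0, chi_4: 0, chi_5: 0.

Details: Use <chi_rho, chi> = (1/|G|) sum_C |C| * chi_rho(C) * conj(chi(C)) with |G| = 24 for each irreducible chi in the table:
  <chi_rho, chi_1> = (1/24)[1*(3)*conj(1) + 6*(3)*conj(1) + 3*(3)*conj(1) + 8*(3)*conj(1) + 6*(3)*conj(1)]
      = (1/24)[(3) + (18) + (9) + (24) + (18)] = 72/24 = 3
  <chi_rho, chi_2> = (1/24)[1*(3)*conj(1) + 6*(3)*conj(-1) + 3*(3)*conj(1) + 8*(3)*conj(1) + 6*(3)*conj(-1)]
      = (1/24)[(3) + (-18) + (9) + (24) + (-18)] = 0/24 = 0
  <chi_rho, chi_3> = (1/24)[1*(3)*conj(2) + 6*(3)*conj(0) + 3*(3)*conj(2) + 8*(3)*conj(-1) + 6*(3)*conj(0)]
      = (1/24)[(6) + (0) + (18) + (-24) + (0)] = 0/24 = 0
  <chi_rho, chi_4> = (1/24)[1*(3)*conj(3) + 6*(3)*conj(1) + 3*(3)*conj(-1) + 8*(3)*conj(0) + 6*(3)*conj(-1)]
      = (1/24)[(9) + (18) + (-9) + (0) + (-18)] = 0/24 = 0
  <chi_rho, chi_5> = (1/24)[1*(3)*conj(3) + 6*(3)*conj(-1) + 3*(3)*conj(-1) + 8*(3)*conj(0) + 6*(3)*conj(1)]
      = (1/24)[(9) + (-18) + (-9) + (0) + (18)] = 0/24 = 0
Dimension check: dim(rho) = sum (mult * dim) = 3*1 + 0*1 + 0*2 + 0*3 + 0*3 = 3 = chi_rho(e) = 3.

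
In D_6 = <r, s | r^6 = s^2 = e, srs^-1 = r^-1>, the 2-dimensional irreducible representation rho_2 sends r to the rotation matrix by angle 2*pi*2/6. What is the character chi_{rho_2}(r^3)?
chi_{rho_2}(r^3) = 2*cos(2*pi*2*3/6) = 2

rho_2(r^3) is rotation by angle 2*pi*2*3/6, whose trace is 2*cos(2*pi*2*3/6) = 2.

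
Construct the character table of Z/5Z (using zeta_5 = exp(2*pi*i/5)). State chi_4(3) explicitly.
Character table of Z/5Z (irreps indexed chi_0,...,chi_4 with chi_k(m) = zeta_5^(k*m), zeta_5 = exp(2*pi*i/5)):
  irrep \ class  {0} (size 1)  {1} (size 1)    {2} (size 1)    {3} (size 1)    {4} (size 1)  
  chi_0          1             1               1               1               1             
  chi_1          1             exp(2*I*pi/5)   exp(4*I*pi/5)   exp(-4*I*pi/5)  exp(-2*I*pi/5)
  chi_2          1             exp(4*I*pi/5)   exp(-2*I*pi/5)  exp(2*I*pi/5)   exp(-4*I*pi/5)
  chi_3          1             exp(-4*I*pi/5)  exp(2*I*pi/5)   exp(-2*I*pi/5)  exp(4*I*pi/5) 
  chi_4          1             exp(-2*I*pi/5)  exp(-4*I*pi/5)  exp(4*I*pi/5)   exp(2*I*pi/5) 

Spot check: chi_4(3) = zeta_5^(4*3) = zeta_5^12 = exp(4*I*pi/5).

Explanation: Z/5Z is abelian, so all 5 irreducible complex representations are 1-dimensional. They are given by chi_k(m) = zeta_5^(k*m) for k = 0,...,4. Row orthogonality: sum_m chi_k(m) conj(chi_l(m)) = 5 * [k = l].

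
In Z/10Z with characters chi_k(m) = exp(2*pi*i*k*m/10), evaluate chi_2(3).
chi_2(3) = zeta_10^6 = exp(-4*I*pi/5)

Working: chi_2(3) = zeta_10^(2*3) = zeta_10^6. Since zeta_10^10 = 1, this equals zeta_10^6 = exp(2*pi*i*6/10) = exp(-4*I*pi/5).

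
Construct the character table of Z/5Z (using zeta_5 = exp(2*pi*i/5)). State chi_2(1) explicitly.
Character table of Z/5Z (irreps indexed chi_0,...,chi_4 with chi_k(m) = zeta_5^(k*m), zeta_5 = exp(2*pi*i/5)):
  irrep \ class  {0} (size 1)  {1} (size 1)    {2} (size 1)    {3} (size 1)    {4} (size 1)  
  chi_0          1             1               1               1               1             
  chi_1          1             exp(2*I*pi/5)   exp(4*I*pi/5)   exp(-4*I*pi/5)  exp(-2*I*pi/5)
  chi_2          1             exp(4*I*pi/5)   exp(-2*I*pi/5)  exp(2*I*pi/5)   exp(-4*I*pi/5)
  chi_3          1             exp(-4*I*pi/5)  exp(2*I*pi/5)   exp(-2*I*pi/5)  exp(4*I*pi/5) 
  chi_4          1             exp(-2*I*pi/5)  exp(-4*I*pi/5)  exp(4*I*pi/5)   exp(2*I*pi/5) 

Spot check: chi_2(1) = zeta_5^(2*1) = zeta_5^2 = exp(4*I*pi/5).

Justification: Z/5Z is abelian, so all 5 irreducible complex representations are 1-dimensional. They are given by chi_k(m) = zeta_5^(k*m) for k = 0,...,4. Row orthogonality: sum_m chi_k(m) conj(chi_l(m)) = 5 * [k = l].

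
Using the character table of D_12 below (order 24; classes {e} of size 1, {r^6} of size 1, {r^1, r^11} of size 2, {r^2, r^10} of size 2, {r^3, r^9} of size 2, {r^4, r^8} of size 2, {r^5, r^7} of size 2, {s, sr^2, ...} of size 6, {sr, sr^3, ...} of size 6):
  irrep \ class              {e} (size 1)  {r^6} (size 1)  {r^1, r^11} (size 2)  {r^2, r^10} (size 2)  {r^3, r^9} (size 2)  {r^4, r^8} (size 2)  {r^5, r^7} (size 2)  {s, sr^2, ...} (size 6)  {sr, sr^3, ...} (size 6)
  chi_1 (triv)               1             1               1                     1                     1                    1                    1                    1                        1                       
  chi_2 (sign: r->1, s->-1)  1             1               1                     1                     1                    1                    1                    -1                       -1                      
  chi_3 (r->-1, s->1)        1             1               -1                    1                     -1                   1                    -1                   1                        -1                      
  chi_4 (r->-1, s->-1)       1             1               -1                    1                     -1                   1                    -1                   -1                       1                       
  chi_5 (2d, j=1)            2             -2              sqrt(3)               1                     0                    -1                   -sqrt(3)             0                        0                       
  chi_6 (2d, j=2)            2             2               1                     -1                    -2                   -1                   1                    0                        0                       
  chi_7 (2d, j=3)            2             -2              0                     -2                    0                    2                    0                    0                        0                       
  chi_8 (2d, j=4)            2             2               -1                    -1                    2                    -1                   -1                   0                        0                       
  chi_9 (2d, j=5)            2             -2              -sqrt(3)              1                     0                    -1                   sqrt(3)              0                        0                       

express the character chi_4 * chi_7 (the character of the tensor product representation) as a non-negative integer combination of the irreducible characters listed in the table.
chi_4 tensor chi_7 = chi_7 (all other irreducibles have multiplicity 0).

Why: The character of a tensor product is the pointwise product (chi_4 * chi_7)(C) = chi_4(C) * chi_7(C):
  {e}: (1)*(2), {r^6}: (1)*(-2), {r^1, r^11}: (-1)*(0), {r^2, r^10}: (1)*(-2), {r^3, r^9}: (-1)*(0), {r^4, r^8}: (1)*(2), {r^5, r^7}: (-1)*(0), {s, sr^2, ...}: (-1)*(0), {sr, sr^3, ...}: (1)*(0)
so (chi_4 * chi_7) takes values
  {e} -> 2, {r^6} -> -2, {r^1, r^11} -> 0, {r^2, r^10} -> -2, {r^3, r^9} -> 0, {r^4, r^8} -> 2, {r^5, r^7} -> 0, {s, sr^2, ...} -> 0, {sr, sr^3, ...} -> 0.
Now take the inner product of this character with each irreducible chi from the table, <chi_4*chi_7, chi> = (1/24) sum_C |C| (chi_4*chi_7)(C) conj(chi(C)):
  <chi_4*chi_7, chi_1> = (1/24)[1*(2)*conj(1) + 1*(-2)*conj(1) + 2*(0)*conj(1) + 2*(-2)*conj(1) + 2*(0)*conj(1) + 2*(2)*conj(1) + 2*(0)*conj(1) + 6*(0)*conj(1) + 6*(0)*conj(1)]
      = (1/24)[(2) + (-2) + (0) + (-4) + (0) + (4) + (0) + (0) + (0)] = 0/24 = 0
  <chi_4*chi_7, chi_2> = (1/24)[1*(2)*conj(1) + 1*(-2)*conj(1) + 2*(0)*conj(1) + 2*(-2)*conj(1) + 2*(0)*conj(1) + 2*(2)*conj(1) + 2*(0)*conj(1) + 6*(0)*conj(-1) + 6*(0)*conj(-1)]
      = (1/24)[(2) + (-2) + (0) + (-4) + (0) + (4) + (0) + (0) + (0)] = 0/24 = 0
  <chi_4*chi_7, chi_3> = (1/24)[1*(2)*conj(1) + 1*(-2)*conj(1) + 2*(0)*conj(-1) + 2*(-2)*conj(1) + 2*(0)*conj(-1) + 2*(2)*conj(1) + 2*(0)*conj(-1) + 6*(0)*conj(1) + 6*(0)*conj(-1)]
      = (1/24)[(2) + (-2) + (0) + (-4) + (0) + (4) + (0) + (0) + (0)] = 0/24 = 0
  <chi_4*chi_7, chi_4> = (1/24)[1*(2)*conj(1) + 1*(-2)*conj(1) + 2*(0)*conj(-1) + 2*(-2)*conj(1) + 2*(0)*conj(-1) + 2*(2)*conj(1) + 2*(0)*conj(-1) + 6*(0)*conj(-1) + 6*(0)*conj(1)]
      = (1/24)[(2) + (-2) + (0) + (-4) + (0) + (4) + (0) + (0) + (0)] = 0/24 = 0
  <chi_4*chi_7, chi_5> = (1/24)[1*(2)*conj(2) + 1*(-2)*conj(-2) + 2*(0)*conj(sqrt(3)) + 2*(-2)*conj(1) + 2*(0)*conj(0) + 2*(2)*conj(-1) + 2*(0)*conj(-sqrt(3)) + 6*(0)*conj(0) + 6*(0)*conj(0)]
      = (1/24)[(4) + (4) + (0) + (-4) + (0) + (-4) + (0) + (0) + (0)] = 0/24 = 0
  <chi_4*chi_7, chi_6> = (1/24)[1*(2)*conj(2) + 1*(-2)*conj(2) + 2*(0)*conj(1) + 2*(-2)*conj(-1) + 2*(0)*conj(-2) + 2*(2)*conj(-1) + 2*(0)*conj(1) + 6*(0)*conj(0) + 6*(0)*conj(0)]
      = (1/24)[(4) + (-4) + (0) + (4) + (0) + (-4) + (0) + (0) + (0)] = 0/24 = 0
  <chi_4*chi_7, chi_7> = (1/24)[1*(2)*conj(2) + 1*(-2)*conj(-2) + 2*(0)*conj(0) + 2*(-2)*conj(-2) + 2*(0)*conj(0) + 2*(2)*conj(2) + 2*(0)*conj(0) + 6*(0)*conj(0) + 6*(0)*conj(0)]
      = (1/24)[(4) + (4) + (0) + (8) + (0) + (8) + (0) + (0) + (0)] = 24/24 = 1
  <chi_4*chi_7, chi_8> = (1/24)[1*(2)*conj(2) + 1*(-2)*conj(2) + 2*(0)*conj(-1) + 2*(-2)*conj(-1) + 2*(0)*conj(2) + 2*(2)*conj(-1) + 2*(0)*conj(-1) + 6*(0)*conj(0) + 6*(0)*conj(0)]
      = (1/24)[(4) + (-4) + (0) + (4) + (0) + (-4) + (0) + (0) + (0)] = 0/24 = 0
  <chi_4*chi_7, chi_9> = (1/24)[1*(2)*conj(2) + 1*(-2)*conj(-2) + 2*(0)*conj(-sqrt(3)) + 2*(-2)*conj(1) + 2*(0)*conj(0) + 2*(2)*conj(-1) + 2*(0)*conj(sqrt(3)) + 6*(0)*conj(0) + 6*(0)*conj(0)]
      = (1/24)[(4) + (4) + (0) + (-4) + (0) + (-4) + (0) + (0) + (0)] = 0/24 = 0
Hence the multiplicities are chi_7: 1. Dimension check: dim(chi_4)*dim(chi_7) = 1*2 = 2 and sum (mult * dim) = 1*2 = 2.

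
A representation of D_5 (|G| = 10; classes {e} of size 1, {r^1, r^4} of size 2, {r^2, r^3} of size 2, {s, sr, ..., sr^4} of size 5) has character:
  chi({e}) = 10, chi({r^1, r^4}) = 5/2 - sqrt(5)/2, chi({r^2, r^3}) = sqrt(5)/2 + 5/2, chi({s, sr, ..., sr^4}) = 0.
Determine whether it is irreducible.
Not irreducible (reducible): <chi, chi> = 13 > 1.

Argument: <chi, chi> = (1/|G|) sum_C |C| * |chi(C)|^2 = (1/10)[1*|10|^2 + 2*|5/2 - sqrt(5)/2|^2 + 2*|sqrt(5)/2 + 5/2|^2 + 5*|0|^2]
  = (1/10)[(100) + (15 - 5*sqrt(5)) + (5*sqrt(5) + 15) + (0)] = 130/10 = 13.
A character is irreducible iff <chi, chi> = 1, so this representation is reducible.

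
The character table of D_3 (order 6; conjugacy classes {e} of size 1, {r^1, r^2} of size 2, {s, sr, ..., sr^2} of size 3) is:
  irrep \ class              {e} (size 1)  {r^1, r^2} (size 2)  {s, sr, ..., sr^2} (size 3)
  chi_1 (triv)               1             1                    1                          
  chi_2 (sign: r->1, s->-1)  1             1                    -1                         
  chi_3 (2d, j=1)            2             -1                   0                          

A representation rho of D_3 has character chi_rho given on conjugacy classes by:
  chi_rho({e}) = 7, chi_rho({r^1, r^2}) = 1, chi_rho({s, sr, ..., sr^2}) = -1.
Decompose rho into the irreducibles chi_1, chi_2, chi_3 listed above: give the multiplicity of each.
Multiplicities: chi_1: 1, chi_2: 2, chi_3: 2.

Proof sketch: Use <chi_rho, chi> = (1/|G|) sum_C |C| * chi_rho(C) * conj(chi(C)) with |G| = 6 for each irreducible chi in the table:
  <chi_rho, chi_1> = (1/6)[1*(7)*conj(1) + 2*(1)*conj(1) + 3*(-1)*conj(1)]
      = (1/6)[(7) + (2) + (-3)] = 6/6 = 1
  <chi_rho, chi_2> = (1/6)[1*(7)*conj(1) + 2*(1)*conj(1) + 3*(-1)*conj(-1)]
      = (1/6)[(7) + (2) + (3)] = 12/6 = 2
  <chi_rho, chi_3> = (1/6)[1*(7)*conj(2) + 2*(1)*conj(-1) + 3*(-1)*conj(0)]
      = (1/6)[(14) + (-2) + (0)] = 12/6 = 2
Dimension check: dim(rho) = sum (mult * dim) = 1*1 + 2*1 + 2*2 = 7 = chi_rho(e) = 7.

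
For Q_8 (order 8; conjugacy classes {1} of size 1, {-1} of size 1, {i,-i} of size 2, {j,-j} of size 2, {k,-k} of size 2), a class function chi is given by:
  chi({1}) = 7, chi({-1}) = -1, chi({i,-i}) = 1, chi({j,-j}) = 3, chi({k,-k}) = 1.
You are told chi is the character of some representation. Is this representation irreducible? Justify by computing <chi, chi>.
Not irreducible (reducible): <chi, chi> = 9 > 1.

Working: <chi, chi> = (1/|G|) sum_C |C| * |chi(C)|^2 = (1/8)[1*|7|^2 + 1*|-1|^2 + 2*|1|^2 + 2*|3|^2 + 2*|1|^2]
  = (1/8)[(49) + (1) + (2) + (18) + (2)] = 72/8 = 9.
A character is irreducible iff <chi, chi> = 1, so this representation is reducible.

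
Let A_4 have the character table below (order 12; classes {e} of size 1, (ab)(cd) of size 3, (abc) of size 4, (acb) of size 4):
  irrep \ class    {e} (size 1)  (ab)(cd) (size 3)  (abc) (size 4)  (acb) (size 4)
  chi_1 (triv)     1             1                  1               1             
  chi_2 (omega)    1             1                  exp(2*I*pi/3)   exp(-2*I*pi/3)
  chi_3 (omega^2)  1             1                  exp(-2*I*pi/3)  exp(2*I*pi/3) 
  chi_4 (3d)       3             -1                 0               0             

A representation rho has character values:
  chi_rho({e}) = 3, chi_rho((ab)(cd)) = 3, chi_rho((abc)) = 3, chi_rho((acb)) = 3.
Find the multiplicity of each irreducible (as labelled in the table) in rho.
Multiplicities: chi_1: 3, chi_2: 0, chi_3: 0, chi_4: 0.

Explanation: Use <chi_rho, chi> = (1/|G|) sum_C |C| * chi_rho(C) * conj(chi(C)) with |G| = 12 for each irreducible chi in the table:
  <chi_rho, chi_1> = (1/12)[1*(3)*conj(1) + 3*(3)*conj(1) + 4*(3)*conj(1) + 4*(3)*conj(1)]
      = (1/12)[(3) + (9) + (12) + (12)] = 36/12 = 3
  <chi_rho, chi_2> = (1/12)[1*(3)*conj(1) + 3*(3)*conj(1) + 4*(3)*conj(exp(2*I*pi/3)) + 4*(3)*conj(exp(-2*I*pi/3))]
      = (1/12)[(3) + (9) + (12*exp(-2*I*pi/3)) + (12*exp(2*I*pi/3))] = 0/12 = 0
  <chi_rho, chi_3> = (1/12)[1*(3)*conj(1) + 3*(3)*conj(1) + 4*(3)*conj(exp(-2*I*pi/3)) + 4*(3)*conj(exp(2*I*pi/3))]
      = (1/12)[(3) + (9) + (12*exp(2*I*pi/3)) + (12*exp(-2*I*pi/3))] = 0/12 = 0
  <chi_rho, chi_4> = (1/12)[1*(3)*conj(3) + 3*(3)*conj(-1) + 4*(3)*conj(0) + 4*(3)*conj(0)]
      = (1/12)[(9) + (-9) + (0) + (0)] = 0/12 = 0
(Exp terms are combined using exp(i*s)*conj(exp(i*t)) = exp(i*(s-t)), and sums of them are collapsed using the identity that for every m > 1 the m distinct m-th roots of unity sum to 0, e.g. 1 + exp(2*I*pi/3) + exp(-2*I*pi/3) = 0.)
Dimension check: dim(rho) = sum (mult * dim) = 3*1 + 0*1 + 0*1 + 0*3 = 3 = chi_rho(e) = 3.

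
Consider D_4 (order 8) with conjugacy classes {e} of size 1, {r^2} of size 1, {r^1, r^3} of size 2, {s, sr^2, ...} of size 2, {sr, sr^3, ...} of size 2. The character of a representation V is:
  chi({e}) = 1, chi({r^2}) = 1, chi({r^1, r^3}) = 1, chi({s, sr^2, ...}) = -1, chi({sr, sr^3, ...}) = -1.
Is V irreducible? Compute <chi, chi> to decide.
Irreducible: <chi, chi> = 1.

<chi, chi> = (1/|G|) sum_C |C| * |chi(C)|^2 = (1/8)[1*|1|^2 + 1*|1|^2 + 2*|1|^2 + 2*|-1|^2 + 2*|-1|^2]
  = (1/8)[(1) + (1) + (2) + (2) + (2)] = 8/8 = 1.
A character is irreducible iff <chi, chi> = 1, so this representation is irreducible.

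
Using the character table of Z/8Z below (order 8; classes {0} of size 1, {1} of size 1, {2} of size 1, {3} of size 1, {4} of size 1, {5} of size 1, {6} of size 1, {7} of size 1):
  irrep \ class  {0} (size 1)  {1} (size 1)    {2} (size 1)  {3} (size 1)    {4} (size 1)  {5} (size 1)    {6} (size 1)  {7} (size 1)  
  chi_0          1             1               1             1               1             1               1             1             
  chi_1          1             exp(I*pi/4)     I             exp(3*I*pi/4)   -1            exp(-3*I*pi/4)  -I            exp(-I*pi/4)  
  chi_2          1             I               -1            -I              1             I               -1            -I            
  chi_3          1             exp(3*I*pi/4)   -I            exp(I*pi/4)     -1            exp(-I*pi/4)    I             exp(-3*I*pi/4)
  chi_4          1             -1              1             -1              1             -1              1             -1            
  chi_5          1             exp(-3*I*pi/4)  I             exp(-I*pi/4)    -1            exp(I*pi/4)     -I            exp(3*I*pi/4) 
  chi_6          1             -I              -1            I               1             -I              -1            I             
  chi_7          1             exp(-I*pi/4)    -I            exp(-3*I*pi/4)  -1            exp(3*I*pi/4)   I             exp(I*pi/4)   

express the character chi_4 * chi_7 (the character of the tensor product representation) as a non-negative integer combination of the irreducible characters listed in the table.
chi_4 tensor chi_7 = chi_3 (all other irreducibles have multiplicity 0).

Explanation: The character of a tensor product is the pointwise product (chi_4 * chi_7)(C) = chi_4(C) * chi_7(C):
  {0}: (1)*(1), {1}: (-1)*(exp(-I*pi/4)), {2}: (1)*(-I), {3}: (-1)*(exp(-3*I*pi/4)), {4}: (1)*(-1), {5}: (-1)*(exp(3*I*pi/4)), {6}: (1)*(I), {7}: (-1)*(exp(I*pi/4))
so (chi_4 * chi_7) takes values
  {0} -> 1, {1} -> -exp(-I*pi/4), {2} -> -I, {3} -> -exp(-3*I*pi/4), {4} -> -1, {5} -> -exp(3*I*pi/4), {6} -> I, {7} -> -exp(I*pi/4).
Now take the inner product of this character with each irreducible chi from the table, <chi_4*chi_7, chi> = (1/8) sum_C |C| (chi_4*chi_7)(C) conj(chi(C)):
  <chi_4*chi_7, chi_0> = (1/8)[1*(1)*conj(1) + 1*(-exp(-I*pi/4))*conj(1) + 1*(-I)*conj(1) + 1*(-exp(-3*I*pi/4))*conj(1) + 1*(-1)*conj(1) + 1*(-exp(3*I*pi/4))*conj(1) + 1*(I)*conj(1) + 1*(-exp(I*pi/4))*conj(1)]
      = (1/8)[(1) + (-exp(-I*pi/4)) + (-I) + (-exp(-3*I*pi/4)) + (-1) + (-exp(3*I*pi/4)) + (I) + (-exp(I*pi/4))] = 0/8 = 0
  <chi_4*chi_7, chi_1> = (1/8)[1*(1)*conj(1) + 1*(-exp(-I*pi/4))*conj(exp(I*pi/4)) + 1*(-I)*conj(I) + 1*(-exp(-3*I*pi/4))*conj(exp(3*I*pi/4)) + 1*(-1)*conj(-1) + 1*(-exp(3*I*pi/4))*conj(exp(-3*I*pi/4)) + 1*(I)*conj(-I) + 1*(-exp(I*pi/4))*conj(exp(-I*pi/4))]
      = (1/8)[(1) + (I) + (-1) + (-I) + (1) + (I) + (-1) + (-I)] = 0/8 = 0
  <chi_4*chi_7, chi_2> = (1/8)[1*(1)*conj(1) + 1*(-exp(-I*pi/4))*conj(I) + 1*(-I)*conj(-1) + 1*(-exp(-3*I*pi/4))*conj(-I) + 1*(-1)*conj(1) + 1*(-exp(3*I*pi/4))*conj(I) + 1*(I)*conj(-1) + 1*(-exp(I*pi/4))*conj(-I)]
      = (1/8)[(1) + (exp(I*pi/4)) + (I) + (-exp(-I*pi/4)) + (-1) + (exp(-3*I*pi/4)) + (-I) + (-exp(3*I*pi/4))] = 0/8 = 0
  <chi_4*chi_7, chi_3> = (1/8)[1*(1)*conj(1) + 1*(-exp(-I*pi/4))*conj(exp(3*I*pi/4)) + 1*(-I)*conj(-I) + 1*(-exp(-3*I*pi/4))*conj(exp(I*pi/4)) + 1*(-1)*conj(-1) + 1*(-exp(3*I*pi/4))*conj(exp(-I*pi/4)) + 1*(I)*conj(I) + 1*(-exp(I*pi/4))*conj(exp(-3*I*pi/4))]
      = (1/8)[(1) + (1) + (1) + (1) + (1) + (1) + (1) + (1)] = 8/8 = 1
  <chi_4*chi_7, chi_4> = (1/8)[1*(1)*conj(1) + 1*(-exp(-I*pi/4))*conj(-1) + 1*(-I)*conj(1) + 1*(-exp(-3*I*pi/4))*conj(-1) + 1*(-1)*conj(1) + 1*(-exp(3*I*pi/4))*conj(-1) + 1*(I)*conj(1) + 1*(-exp(I*pi/4))*conj(-1)]
      = (1/8)[(1) + (exp(-I*pi/4)) + (-I) + (exp(-3*I*pi/4)) + (-1) + (exp(3*I*pi/4)) + (I) + (exp(I*pi/4))] = 0/8 = 0
  <chi_4*chi_7, chi_5> = (1/8)[1*(1)*conj(1) + 1*(-exp(-I*pi/4))*conj(exp(-3*I*pi/4)) + 1*(-I)*conj(I) + 1*(-exp(-3*I*pi/4))*conj(exp(-I*pi/4)) + 1*(-1)*conj(-1) + 1*(-exp(3*I*pi/4))*conj(exp(I*pi/4)) + 1*(I)*conj(-I) + 1*(-exp(I*pi/4))*conj(exp(3*I*pi/4))]
      = (1/8)[(1) + (-I) + (-1) + (I) + (1) + (-I) + (-1) + (I)] = 0/8 = 0
  <chi_4*chi_7, chi_6> = (1/8)[1*(1)*conj(1) + 1*(-exp(-I*pi/4))*conj(-I) + 1*(-I)*conj(-1) + 1*(-exp(-3*I*pi/4))*conj(I) + 1*(-1)*conj(1) + 1*(-exp(3*I*pi/4))*conj(-I) + 1*(I)*conj(-1) + 1*(-exp(I*pi/4))*conj(I)]
      = (1/8)[(1) + (-exp(I*pi/4)) + (I) + (exp(-I*pi/4)) + (-1) + (-exp(-3*I*pi/4)) + (-I) + (exp(3*I*pi/4))] = 0/8 = 0
  <chi_4*chi_7, chi_7> = (1/8)[1*(1)*conj(1) + 1*(-exp(-I*pi/4))*conj(exp(-I*pi/4)) + 1*(-I)*conj(-I) + 1*(-exp(-3*I*pi/4))*conj(exp(-3*I*pi/4)) + 1*(-1)*conj(-1) + 1*(-exp(3*I*pi/4))*conj(exp(3*I*pi/4)) + 1*(I)*conj(I) + 1*(-exp(I*pi/4))*conj(exp(I*pi/4))]
      = (1/8)[(1) + (-1) + (1) + (-1) + (1) + (-1) + (1) + (-1)] = 0/8 = 0
(Exp terms are combined using exp(i*s)*conj(exp(i*t)) = exp(i*(s-t)), and sums of them are collapsed using the identity that for every m > 1 the m distinct m-th roots of unity sum to 0, e.g. 1 + exp(2*I*pi/3) + exp(-2*I*pi/3) = 0.)
Hence the multiplicities are chi_3: 1. Dimension check: dim(chi_4)*dim(chi_7) = 1*1 = 1 and sum (mult * dim) = 1*1 = 1.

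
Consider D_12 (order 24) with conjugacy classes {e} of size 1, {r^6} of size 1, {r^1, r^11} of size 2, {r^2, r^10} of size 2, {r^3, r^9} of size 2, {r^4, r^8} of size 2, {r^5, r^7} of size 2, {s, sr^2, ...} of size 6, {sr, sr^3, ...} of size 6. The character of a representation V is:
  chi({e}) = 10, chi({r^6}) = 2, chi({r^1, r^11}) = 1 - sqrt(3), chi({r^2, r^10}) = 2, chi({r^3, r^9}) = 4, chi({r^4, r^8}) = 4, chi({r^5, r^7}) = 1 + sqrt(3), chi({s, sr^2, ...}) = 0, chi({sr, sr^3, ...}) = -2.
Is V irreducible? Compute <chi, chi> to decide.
Not irreducible (reducible): <chi, chi> = 9 > 1.

Details: <chi, chi> = (1/|G|) sum_C |C| * |chi(C)|^2 = (1/24)[1*|10|^2 + 1*|2|^2 + 2*|1 - sqrt(3)|^2 + 2*|2|^2 + 2*|4|^2 + 2*|4|^2 + 2*|1 + sqrt(3)|^2 + 6*|0|^2 + 6*|-2|^2]
  = (1/24)[(100) + (4) + (8 - 4*sqrt(3)) + (8) + (32) + (32) + (4*sqrt(3) + 8) + (0) + (24)] = 216/24 = 9.
A character is irreducible iff <chi, chi> = 1, so this representation is reducible.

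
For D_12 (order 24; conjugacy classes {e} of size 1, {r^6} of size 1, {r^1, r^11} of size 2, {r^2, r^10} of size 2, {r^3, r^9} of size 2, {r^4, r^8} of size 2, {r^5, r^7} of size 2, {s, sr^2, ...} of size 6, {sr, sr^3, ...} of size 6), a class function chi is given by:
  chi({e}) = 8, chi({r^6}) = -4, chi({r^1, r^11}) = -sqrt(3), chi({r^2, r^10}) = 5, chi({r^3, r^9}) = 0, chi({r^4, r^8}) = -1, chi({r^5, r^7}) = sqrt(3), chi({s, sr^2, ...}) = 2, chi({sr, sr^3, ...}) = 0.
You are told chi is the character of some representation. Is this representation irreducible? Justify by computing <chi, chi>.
Not irreducible (reducible): <chi, chi> = 7 > 1.

Derivation: <chi, chi> = (1/|G|) sum_C |C| * |chi(C)|^2 = (1/24)[1*|8|^2 + 1*|-4|^2 + 2*|-sqrt(3)|^2 + 2*|5|^2 + 2*|0|^2 + 2*|-1|^2 + 2*|sqrt(3)|^2 + 6*|2|^2 + 6*|0|^2]
  = (1/24)[(64) + (16) + (6) + (50) + (0) + (2) + (6) + (24) + (0)] = 168/24 = 7.
A character is irreducible iff <chi, chi> = 1, so this representation is reducible.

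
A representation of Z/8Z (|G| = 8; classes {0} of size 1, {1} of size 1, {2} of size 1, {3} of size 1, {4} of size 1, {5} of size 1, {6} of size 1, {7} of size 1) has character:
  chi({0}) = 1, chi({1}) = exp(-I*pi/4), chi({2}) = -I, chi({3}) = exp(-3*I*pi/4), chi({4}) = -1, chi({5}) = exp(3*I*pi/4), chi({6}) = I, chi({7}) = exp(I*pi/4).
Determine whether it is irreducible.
Irreducible: <chi, chi> = 1.

Solution. <chi, chi> = (1/|G|) sum_C |C| * |chi(C)|^2 = (1/8)[1*|1|^2 + 1*|exp(-I*pi/4)|^2 + 1*|-I|^2 + 1*|exp(-3*I*pi/4)|^2 + 1*|-1|^2 + 1*|exp(3*I*pi/4)|^2 + 1*|I|^2 + 1*|exp(I*pi/4)|^2]
  = (1/8)[(1) + (1) + (1) + (1) + (1) + (1) + (1) + (1)] = 8/8 = 1.
(Exp terms are combined using exp(i*s)*conj(exp(i*t)) = exp(i*(s-t)), and sums of them are collapsed using the identity that for every m > 1 the m distinct m-th roots of unity sum to 0, e.g. 1 + exp(2*I*pi/3) + exp(-2*I*pi/3) = 0.)
A character is irreducible iff <chi, chi> = 1, so this representation is irreducible.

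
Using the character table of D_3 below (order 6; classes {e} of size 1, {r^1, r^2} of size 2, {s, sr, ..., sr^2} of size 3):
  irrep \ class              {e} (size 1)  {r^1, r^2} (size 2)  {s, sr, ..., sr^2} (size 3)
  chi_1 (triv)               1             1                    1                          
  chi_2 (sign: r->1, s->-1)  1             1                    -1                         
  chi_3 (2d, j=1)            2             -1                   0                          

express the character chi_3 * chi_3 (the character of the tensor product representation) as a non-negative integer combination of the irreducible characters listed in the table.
chi_3 tensor chi_3 = chi_1 + chi_2 + chi_3 (all other irreducibles have multiplicity 0).

Argument: The character of a tensor product is the pointwise product (chi_3 * chi_3)(C) = chi_3(C) * chi_3(C):
  {e}: (2)*(2), {r^1, r^2}: (-1)*(-1), {s, sr, ..., sr^2}: (0)*(0)
so (chi_3 * chi_3) takes values
  {e} -> 4, {r^1, r^2} -> 1, {s, sr, ..., sr^2} -> 0.
Now take the inner product of this character with each irreducible chi from the table, <chi_3*chi_3, chi> = (1/6) sum_C |C| (chi_3*chi_3)(C) conj(chi(C)):
  <chi_3*chi_3, chi_1> = (1/6)[1*(4)*conj(1) + 2*(1)*conj(1) + 3*(0)*conj(1)]
      = (1/6)[(4) + (2) + (0)] = 6/6 = 1
  <chi_3*chi_3, chi_2> = (1/6)[1*(4)*conj(1) + 2*(1)*conj(1) + 3*(0)*conj(-1)]
      = (1/6)[(4) + (2) + (0)] = 6/6 = 1
  <chi_3*chi_3, chi_3> = (1/6)[1*(4)*conj(2) + 2*(1)*conj(-1) + 3*(0)*conj(0)]
      = (1/6)[(8) + (-2) + (0)] = 6/6 = 1
Hence the multiplicities are chi_1: 1, chi_2: 1, chi_3: 1. Dimension check: dim(chi_3)*dim(chi_3) = 2*2 = 4 and sum (mult * dim) = 1*1 + 1*1 + 1*2 = 4.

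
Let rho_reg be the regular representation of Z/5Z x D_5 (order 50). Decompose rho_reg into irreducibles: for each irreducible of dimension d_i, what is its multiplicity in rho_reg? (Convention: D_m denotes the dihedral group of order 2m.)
Each irreducible V_i of dimension d_i appears with multiplicity d_i, i.e. rho_reg = (direct sum over all irreducibles V_i) d_i V_i. The irreducible dimensions for Z/5Z x D_5 are 1, 1, 1, 1, 1, 1, 1, 1, 1, 1, 2, 2, 2, 2, 2, 2, 2, 2, 2, 2: 10 irreducibles of dimension 1, each with multiplicity 1; 10 irreducibles of dimension 2, each with multiplicity 2. Total dimension 10*1*1 + 10*2*2 = 50 = |G|.

Working: General theorem: in the regular representation of a finite group G, each irreducible appears with multiplicity equal to its dimension. Check: dim(rho_reg) = sum d_i^2 = 1 + 1 + 1 + 1 + 1 + 1 + 1 + 1 + 1 + 1 + 4 + 4 + 4 + 4 + 4 + 4 + 4 + 4 + 4 + 4 = 50 = |G|.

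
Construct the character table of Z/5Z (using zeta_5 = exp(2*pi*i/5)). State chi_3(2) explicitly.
Character table of Z/5Z (irreps indexed chi_0,...,chi_4 with chi_k(m) = zeta_5^(k*m), zeta_5 = exp(2*pi*i/5)):
  irrep \ class  {0} (size 1)  {1} (size 1)    {2} (size 1)    {3} (size 1)    {4} (size 1)  
  chi_0          1             1               1               1               1             
  chi_1          1             exp(2*I*pi/5)   exp(4*I*pi/5)   exp(-4*I*pi/5)  exp(-2*I*pi/5)
  chi_2          1             exp(4*I*pi/5)   exp(-2*I*pi/5)  exp(2*I*pi/5)   exp(-4*I*pi/5)
  chi_3          1             exp(-4*I*pi/5)  exp(2*I*pi/5)   exp(-2*I*pi/5)  exp(4*I*pi/5) 
  chi_4          1             exp(-2*I*pi/5)  exp(-4*I*pi/5)  exp(4*I*pi/5)   exp(2*I*pi/5) 

Spot check: chi_3(2) = zeta_5^(3*2) = zeta_5^6 = exp(2*I*pi/5).

Justification: Z/5Z is abelian, so all 5 irreducible complex representations are 1-dimensional. They are given by chi_k(m) = zeta_5^(k*m) for k = 0,...,4. Row orthogonality: sum_m chi_k(m) conj(chi_l(m)) = 5 * [k = l].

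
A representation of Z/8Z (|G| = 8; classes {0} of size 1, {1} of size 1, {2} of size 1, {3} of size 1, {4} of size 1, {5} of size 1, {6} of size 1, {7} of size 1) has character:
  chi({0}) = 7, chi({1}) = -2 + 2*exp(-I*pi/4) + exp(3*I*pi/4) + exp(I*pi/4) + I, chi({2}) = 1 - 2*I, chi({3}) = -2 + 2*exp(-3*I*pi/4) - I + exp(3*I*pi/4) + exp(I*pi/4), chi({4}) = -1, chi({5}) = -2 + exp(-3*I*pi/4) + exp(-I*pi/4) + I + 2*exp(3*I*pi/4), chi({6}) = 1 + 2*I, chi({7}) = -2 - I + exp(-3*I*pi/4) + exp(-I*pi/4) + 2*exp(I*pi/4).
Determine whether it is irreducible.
Not irreducible (reducible): <chi, chi> = 11 > 1.

<chi, chi> = (1/|G|) sum_C |C| * |chi(C)|^2 = (1/8)[1*|7|^2 + 1*|-2 + 2*exp(-I*pi/4) + exp(3*I*pi/4) + exp(I*pi/4) + I|^2 + 1*|1 - 2*I|^2 + 1*|-2 + 2*exp(-3*I*pi/4) - I + exp(3*I*pi/4) + exp(I*pi/4)|^2 + 1*|-1|^2 + 1*|-2 + exp(-3*I*pi/4) + exp(-I*pi/4) + I + 2*exp(3*I*pi/4)|^2 + 1*|1 + 2*I|^2 + 1*|-2 - I + exp(-3*I*pi/4) + exp(-I*pi/4) + 2*exp(I*pi/4)|^2]
  = (1/8)[(49) + (7 - 7*exp(I*pi/4) - exp(3*I*pi/4) - 3*exp(-3*I*pi/4) - 5*exp(-I*pi/4)) + (5) + (7 - 5*exp(3*I*pi/4) - 3*exp(I*pi/4) - exp(-I*pi/4) - 7*exp(-3*I*pi/4)) + (1) + (7 - 5*exp(3*I*pi/4) - 3*exp(I*pi/4) - exp(-I*pi/4) - 7*exp(-3*I*pi/4)) + (5) + (7 - 7*exp(I*pi/4) - exp(3*I*pi/4) - 3*exp(-3*I*pi/4) - 5*exp(-I*pi/4))] = 88/8 = 11.
(Exp terms are combined using exp(i*s)*conj(exp(i*t)) = exp(i*(s-t)), and sums of them are collapsed using the identity that for every m > 1 the m distinct m-th roots of unity sum to 0, e.g. 1 + exp(2*I*pi/3) + exp(-2*I*pi/3) = 0.)
A character is irreducible iff <chi, chi> = 1, so this representation is reducible.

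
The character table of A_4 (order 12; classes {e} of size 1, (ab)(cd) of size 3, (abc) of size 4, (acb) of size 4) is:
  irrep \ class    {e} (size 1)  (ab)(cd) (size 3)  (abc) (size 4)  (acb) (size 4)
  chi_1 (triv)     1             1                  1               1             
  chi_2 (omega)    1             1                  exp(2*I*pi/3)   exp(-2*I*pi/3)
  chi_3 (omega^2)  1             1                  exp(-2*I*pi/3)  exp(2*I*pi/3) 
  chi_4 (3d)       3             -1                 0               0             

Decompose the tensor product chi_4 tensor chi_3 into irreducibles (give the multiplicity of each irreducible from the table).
chi_4 tensor chi_3 = chi_4 (all other irreducibles have multiplicity 0).

Reasoning: The character of a tensor product is the pointwise product (chi_4 * chi_3)(C) = chi_4(C) * chi_3(C):
  {e}: (3)*(1), (ab)(cd): (-1)*(1), (abc): (0)*(exp(-2*I*pi/3)), (acb): (0)*(exp(2*I*pi/3))
so (chi_4 * chi_3) takes values
  {e} -> 3, (ab)(cd) -> -1, (abc) -> 0, (acb) -> 0.
Now take the inner product of this character with each irreducible chi from the table, <chi_4*chi_3, chi> = (1/12) sum_C |C| (chi_4*chi_3)(C) conj(chi(C)):
  <chi_4*chi_3, chi_1> = (1/12)[1*(3)*conj(1) + 3*(-1)*conj(1) + 4*(0)*conj(1) + 4*(0)*conj(1)]
      = (1/12)[(3) + (-3) + (0) + (0)] = 0/12 = 0
  <chi_4*chi_3, chi_2> = (1/12)[1*(3)*conj(1) + 3*(-1)*conj(1) + 4*(0)*conj(exp(2*I*pi/3)) + 4*(0)*conj(exp(-2*I*pi/3))]
      = (1/12)[(3) + (-3) + (0) + (0)] = 0/12 = 0
  <chi_4*chi_3, chi_3> = (1/12)[1*(3)*conj(1) + 3*(-1)*conj(1) + 4*(0)*conj(exp(-2*I*pi/3)) + 4*(0)*conj(exp(2*I*pi/3))]
      = (1/12)[(3) + (-3) + (0) + (0)] = 0/12 = 0
  <chi_4*chi_3, chi_4> = (1/12)[1*(3)*conj(3) + 3*(-1)*conj(-1) + 4*(0)*conj(0) + 4*(0)*conj(0)]
      = (1/12)[(9) + (3) + (0) + (0)] = 12/12 = 1
(Exp terms are combined using exp(i*s)*conj(exp(i*t)) = exp(i*(s-t)), and sums of them are collapsed using the identity that for every m > 1 the m distinct m-th roots of unity sum to 0, e.g. 1 + exp(2*I*pi/3) + exp(-2*I*pi/3) = 0.)
Hence the multiplicities are chi_4: 1. Dimension check: dim(chi_4)*dim(chi_3) = 3*1 = 3 and sum (mult * dim) = 1*3 = 3.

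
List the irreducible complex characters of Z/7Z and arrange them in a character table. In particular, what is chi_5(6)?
Character table of Z/7Z (irreps indexed chi_0,...,chi_6 with chi_k(m) = zeta_7^(k*m), zeta_7 = exp(2*pi*i/7)):
  irrep \ class  {0} (size 1)  {1} (size 1)    {2} (size 1)    {3} (size 1)    {4} (size 1)    {5} (size 1)    {6} (size 1)  
  chi_0          1             1               1               1               1               1               1             
  chi_1          1             exp(2*I*pi/7)   exp(4*I*pi/7)   exp(6*I*pi/7)   exp(-6*I*pi/7)  exp(-4*I*pi/7)  exp(-2*I*pi/7)
  chi_2          1             exp(4*I*pi/7)   exp(-6*I*pi/7)  exp(-2*I*pi/7)  exp(2*I*pi/7)   exp(6*I*pi/7)   exp(-4*I*pi/7)
  chi_3          1             exp(6*I*pi/7)   exp(-2*I*pi/7)  exp(4*I*pi/7)   exp(-4*I*pi/7)  exp(2*I*pi/7)   exp(-6*I*pi/7)
  chi_4          1             exp(-6*I*pi/7)  exp(2*I*pi/7)   exp(-4*I*pi/7)  exp(4*I*pi/7)   exp(-2*I*pi/7)  exp(6*I*pi/7) 
  chi_5          1             exp(-4*I*pi/7)  exp(6*I*pi/7)   exp(2*I*pi/7)   exp(-2*I*pi/7)  exp(-6*I*pi/7)  exp(4*I*pi/7) 
  chi_6          1             exp(-2*I*pi/7)  exp(-4*I*pi/7)  exp(-6*I*pi/7)  exp(6*I*pi/7)   exp(4*I*pi/7)   exp(2*I*pi/7) 

Spot check: chi_5(6) = zeta_7^(5*6) = zeta_7^30 = exp(4*I*pi/7).

Z/7Z is abelian, so all 7 irreducible complex representations are 1-dimensional. They are given by chi_k(m) = zeta_7^(k*m) for k = 0,...,6. Row orthogonality: sum_m chi_k(m) conj(chi_l(m)) = 7 * [k = l].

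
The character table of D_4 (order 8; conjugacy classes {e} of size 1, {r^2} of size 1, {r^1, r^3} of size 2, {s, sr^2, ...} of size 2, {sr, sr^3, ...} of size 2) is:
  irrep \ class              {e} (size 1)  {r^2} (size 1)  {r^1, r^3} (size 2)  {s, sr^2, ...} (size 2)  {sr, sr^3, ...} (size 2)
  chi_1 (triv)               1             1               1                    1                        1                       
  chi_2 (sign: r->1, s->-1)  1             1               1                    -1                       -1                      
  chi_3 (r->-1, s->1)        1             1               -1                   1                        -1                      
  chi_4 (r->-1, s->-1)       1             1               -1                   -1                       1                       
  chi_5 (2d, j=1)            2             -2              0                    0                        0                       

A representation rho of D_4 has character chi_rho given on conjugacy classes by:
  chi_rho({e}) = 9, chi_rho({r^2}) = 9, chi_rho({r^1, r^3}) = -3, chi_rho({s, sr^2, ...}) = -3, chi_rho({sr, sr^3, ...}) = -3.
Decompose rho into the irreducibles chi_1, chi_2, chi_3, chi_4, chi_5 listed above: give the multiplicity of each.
Multiplicities: chi_1: 0, chi_2: 3, chi_3: 3, chi_4: 3, chi_5: 0.

Details: Use <chi_rho, chi> = (1/|G|) sum_C |C| * chi_rho(C) * conj(chi(C)) with |G| = 8 for each irreducible chi in the table:
  <chi_rho, chi_1> = (1/8)[1*(9)*conj(1) + 1*(9)*conj(1) + 2*(-3)*conj(1) + 2*(-3)*conj(1) + 2*(-3)*conj(1)]
      = (1/8)[(9) + (9) + (-6) + (-6) + (-6)] = 0/8 = 0
  <chi_rho, chi_2> = (1/8)[1*(9)*conj(1) + 1*(9)*conj(1) + 2*(-3)*conj(1) + 2*(-3)*conj(-1) + 2*(-3)*conj(-1)]
      = (1/8)[(9) + (9) + (-6) + (6) + (6)] = 24/8 = 3
  <chi_rho, chi_3> = (1/8)[1*(9)*conj(1) + 1*(9)*conj(1) + 2*(-3)*conj(-1) + 2*(-3)*conj(1) + 2*(-3)*conj(-1)]
      = (1/8)[(9) + (9) + (6) + (-6) + (6)] = 24/8 = 3
  <chi_rho, chi_4> = (1/8)[1*(9)*conj(1) + 1*(9)*conj(1) + 2*(-3)*conj(-1) + 2*(-3)*conj(-1) + 2*(-3)*conj(1)]
      = (1/8)[(9) + (9) + (6) + (6) + (-6)] = 24/8 = 3
  <chi_rho, chi_5> = (1/8)[1*(9)*conj(2) + 1*(9)*conj(-2) + 2*(-3)*conj(0) + 2*(-3)*conj(0) + 2*(-3)*conj(0)]
      = (1/8)[(18) + (-18) + (0) + (0) + (0)] = 0/8 = 0
Dimension check: dim(rho) = sum (mult * dim) = 0*1 + 3*1 + 3*1 + 3*1 + 0*2 = 9 = chi_rho(e) = 9.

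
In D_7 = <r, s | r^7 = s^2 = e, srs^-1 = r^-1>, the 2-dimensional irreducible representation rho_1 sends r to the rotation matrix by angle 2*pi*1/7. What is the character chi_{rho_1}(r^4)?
chi_{rho_1}(r^4) = 2*cos(2*pi*1*4/7) = -2*cos(pi/7)

Working: rho_1(r^4) is rotation by angle 2*pi*1*4/7, whose trace is 2*cos(2*pi*1*4/7) = -2*cos(pi/7).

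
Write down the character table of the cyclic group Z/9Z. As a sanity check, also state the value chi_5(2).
Character table of Z/9Z (irreps indexed chi_0,...,chi_8 with chi_k(m) = zeta_9^(k*m), zeta_9 = exp(2*pi*i/9)):
  irrep \ class  {0} (size 1)  {1} (size 1)    {2} (size 1)    {3} (size 1)    {4} (size 1)    {5} (size 1)    {6} (size 1)    {7} (size 1)    {8} (size 1)  
  chi_0          1             1               1               1               1               1               1               1               1             
  chi_1          1             exp(2*I*pi/9)   exp(4*I*pi/9)   exp(2*I*pi/3)   exp(8*I*pi/9)   exp(-8*I*pi/9)  exp(-2*I*pi/3)  exp(-4*I*pi/9)  exp(-2*I*pi/9)
  chi_2          1             exp(4*I*pi/9)   exp(8*I*pi/9)   exp(-2*I*pi/3)  exp(-2*I*pi/9)  exp(2*I*pi/9)   exp(2*I*pi/3)   exp(-8*I*pi/9)  exp(-4*I*pi/9)
  chi_3          1             exp(2*I*pi/3)   exp(-2*I*pi/3)  1               exp(2*I*pi/3)   exp(-2*I*pi/3)  1               exp(2*I*pi/3)   exp(-2*I*pi/3)
  chi_4          1             exp(8*I*pi/9)   exp(-2*I*pi/9)  exp(2*I*pi/3)   exp(-4*I*pi/9)  exp(4*I*pi/9)   exp(-2*I*pi/3)  exp(2*I*pi/9)   exp(-8*I*pi/9)
  chi_5          1             exp(-8*I*pi/9)  exp(2*I*pi/9)   exp(-2*I*pi/3)  exp(4*I*pi/9)   exp(-4*I*pi/9)  exp(2*I*pi/3)   exp(-2*I*pi/9)  exp(8*I*pi/9) 
  chi_6          1             exp(-2*I*pi/3)  exp(2*I*pi/3)   1               exp(-2*I*pi/3)  exp(2*I*pi/3)   1               exp(-2*I*pi/3)  exp(2*I*pi/3) 
  chi_7          1             exp(-4*I*pi/9)  exp(-8*I*pi/9)  exp(2*I*pi/3)   exp(2*I*pi/9)   exp(-2*I*pi/9)  exp(-2*I*pi/3)  exp(8*I*pi/9)   exp(4*I*pi/9) 
  chi_8          1             exp(-2*I*pi/9)  exp(-4*I*pi/9)  exp(-2*I*pi/3)  exp(-8*I*pi/9)  exp(8*I*pi/9)   exp(2*I*pi/3)   exp(4*I*pi/9)   exp(2*I*pi/9) 

Spot check: chi_5(2) = zeta_9^(5*2) = zeta_9^10 = exp(2*I*pi/9).

Justification: Z/9Z is abelian, so all 9 irreducible complex representations are 1-dimensional. They are given by chi_k(m) = zeta_9^(k*m) for k = 0,...,8. Row orthogonality: sum_m chi_k(m) conj(chi_l(m)) = 9 * [k = l].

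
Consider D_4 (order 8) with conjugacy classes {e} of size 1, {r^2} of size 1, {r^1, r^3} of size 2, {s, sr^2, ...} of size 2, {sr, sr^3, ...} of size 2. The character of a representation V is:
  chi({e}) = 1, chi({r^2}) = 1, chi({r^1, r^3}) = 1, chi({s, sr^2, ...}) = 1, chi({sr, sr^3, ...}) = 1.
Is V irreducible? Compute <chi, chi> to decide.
Irreducible: <chi, chi> = 1.

Proof sketch: <chi, chi> = (1/|G|) sum_C |C| * |chi(C)|^2 = (1/8)[1*|1|^2 + 1*|1|^2 + 2*|1|^2 + 2*|1|^2 + 2*|1|^2]
  = (1/8)[(1) + (1) + (2) + (2) + (2)] = 8/8 = 1.
A character is irreducible iff <chi, chi> = 1, so this representation is irreducible.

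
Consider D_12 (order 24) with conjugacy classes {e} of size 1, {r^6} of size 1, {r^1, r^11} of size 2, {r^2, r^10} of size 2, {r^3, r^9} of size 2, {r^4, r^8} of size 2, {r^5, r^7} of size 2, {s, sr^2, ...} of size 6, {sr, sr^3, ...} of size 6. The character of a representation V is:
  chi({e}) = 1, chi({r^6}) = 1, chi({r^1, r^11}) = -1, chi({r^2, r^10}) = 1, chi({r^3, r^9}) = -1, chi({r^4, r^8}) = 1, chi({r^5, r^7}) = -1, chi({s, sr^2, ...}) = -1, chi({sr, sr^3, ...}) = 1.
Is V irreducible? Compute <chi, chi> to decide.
Irreducible: <chi, chi> = 1.

Justification: <chi, chi> = (1/|G|) sum_C |C| * |chi(C)|^2 = (1/24)[1*|1|^2 + 1*|1|^2 + 2*|-1|^2 + 2*|1|^2 + 2*|-1|^2 + 2*|1|^2 + 2*|-1|^2 + 6*|-1|^2 + 6*|1|^2]
  = (1/24)[(1) + (1) + (2) + (2) + (2) + (2) + (2) + (6) + (6)] = 24/24 = 1.
A character is irreducible iff <chi, chi> = 1, so this representation is irreducible.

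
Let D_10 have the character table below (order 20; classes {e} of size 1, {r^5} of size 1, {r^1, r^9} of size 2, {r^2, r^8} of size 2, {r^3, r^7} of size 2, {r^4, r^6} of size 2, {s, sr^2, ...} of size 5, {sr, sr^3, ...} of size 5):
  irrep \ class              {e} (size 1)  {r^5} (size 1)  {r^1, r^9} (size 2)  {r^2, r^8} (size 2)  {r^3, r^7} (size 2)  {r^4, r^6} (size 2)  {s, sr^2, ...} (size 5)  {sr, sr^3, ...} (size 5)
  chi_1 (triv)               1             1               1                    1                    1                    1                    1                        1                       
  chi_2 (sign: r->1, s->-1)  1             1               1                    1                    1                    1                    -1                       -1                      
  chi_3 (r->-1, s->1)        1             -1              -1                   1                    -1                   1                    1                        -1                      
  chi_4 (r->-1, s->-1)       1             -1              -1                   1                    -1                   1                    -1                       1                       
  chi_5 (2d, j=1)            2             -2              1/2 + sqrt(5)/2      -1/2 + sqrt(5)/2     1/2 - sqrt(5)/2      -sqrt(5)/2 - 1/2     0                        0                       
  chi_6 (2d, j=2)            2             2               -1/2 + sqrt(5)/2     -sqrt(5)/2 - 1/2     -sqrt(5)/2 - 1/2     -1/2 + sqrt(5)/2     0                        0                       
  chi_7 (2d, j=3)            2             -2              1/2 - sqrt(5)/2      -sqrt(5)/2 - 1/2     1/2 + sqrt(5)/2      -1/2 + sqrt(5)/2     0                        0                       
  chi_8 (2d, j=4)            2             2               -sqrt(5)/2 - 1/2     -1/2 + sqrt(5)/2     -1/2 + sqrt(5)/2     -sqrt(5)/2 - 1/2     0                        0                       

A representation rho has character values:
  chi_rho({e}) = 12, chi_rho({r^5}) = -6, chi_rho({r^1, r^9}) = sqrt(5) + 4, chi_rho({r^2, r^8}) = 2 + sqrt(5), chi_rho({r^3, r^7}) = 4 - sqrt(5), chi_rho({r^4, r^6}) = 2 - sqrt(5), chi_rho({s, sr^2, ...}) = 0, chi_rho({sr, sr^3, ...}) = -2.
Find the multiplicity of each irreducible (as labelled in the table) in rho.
Multiplicities: chi_1: 1, chi_2: 2, chi_3: 1, chi_4: 0, chi_5: 3, chi_6: 0, chi_7: 1, chi_8: 0.

Proof sketch: Use <chi_rho, chi> = (1/|G|) sum_C |C| * chi_rho(C) * conj(chi(C)) with |G| = 20 for each irreducible chi in the table:
  <chi_rho, chi_1> = (1/20)[1*(12)*conj(1) + 1*(-6)*conj(1) + 2*(sqrt(5) + 4)*conj(1) + 2*(2 + sqrt(5))*conj(1) + 2*(4 - sqrt(5))*conj(1) + 2*(2 - sqrt(5))*conj(1) + 5*(0)*conj(1) + 5*(-2)*conj(1)]
      = (1/20)[(12) + (-6) + (2*sqrt(5) + 8) + (4 + 2*sqrt(5)) + (8 - 2*sqrt(5)) + (4 - 2*sqrt(5)) + (0) + (-10)] = 20/20 = 1
  <chi_rho, chi_2> = (1/20)[1*(12)*conj(1) + 1*(-6)*conj(1) + 2*(sqrt(5) + 4)*conj(1) + 2*(2 + sqrt(5))*conj(1) + 2*(4 - sqrt(5))*conj(1) + 2*(2 - sqrt(5))*conj(1) + 5*(0)*conj(-1) + 5*(-2)*conj(-1)]
      = (1/20)[(12) + (-6) + (2*sqrt(5) + 8) + (4 + 2*sqrt(5)) + (8 - 2*sqrt(5)) + (4 - 2*sqrt(5)) + (0) + (10)] = 40/20 = 2
  <chi_rho, chi_3> = (1/20)[1*(12)*conj(1) + 1*(-6)*conj(-1) + 2*(sqrt(5) + 4)*conj(-1) + 2*(2 + sqrt(5))*conj(1) + 2*(4 - sqrt(5))*conj(-1) + 2*(2 - sqrt(5))*conj(1) + 5*(0)*conj(1) + 5*(-2)*conj(-1)]
      = (1/20)[(12) + (6) + (-8 - 2*sqrt(5)) + (4 + 2*sqrt(5)) + (-8 + 2*sqrt(5)) + (4 - 2*sqrt(5)) + (0) + (10)] = 20/20 = 1
  <chi_rho, chi_4> = (1/20)[1*(12)*conj(1) + 1*(-6)*conj(-1) + 2*(sqrt(5) + 4)*conj(-1) + 2*(2 + sqrt(5))*conj(1) + 2*(4 - sqrt(5))*conj(-1) + 2*(2 - sqrt(5))*conj(1) + 5*(0)*conj(-1) + 5*(-2)*conj(1)]
      = (1/20)[(12) + (6) + (-8 - 2*sqrt(5)) + (4 + 2*sqrt(5)) + (-8 + 2*sqrt(5)) + (4 - 2*sqrt(5)) + (0) + (-10)] = 0/20 = 0
  <chi_rho, chi_5> = (1/20)[1*(12)*conj(2) + 1*(-6)*conj(-2) + 2*(sqrt(5) + 4)*conj(1/2 + sqrt(5)/2) + 2*(2 + sqrt(5))*conj(-1/2 + sqrt(5)/2) + 2*(4 - sqrt(5))*conj(1/2 - sqrt(5)/2) + 2*(2 - sqrt(5))*conj(-sqrt(5)/2 - 1/2) + 5*(0)*conj(0) + 5*(-2)*conj(0)]
      = (1/20)[(24) + (12) + (9 + 5*sqrt(5)) + (sqrt(5) + 3) + (9 - 5*sqrt(5)) + (3 - sqrt(5)) + (0) + (0)] = 60/20 = 3
  <chi_rho, chi_6> = (1/20)[1*(12)*conj(2) + 1*(-6)*conj(2) + 2*(sqrt(5) + 4)*conj(-1/2 + sqrt(5)/2) + 2*(2 + sqrt(5))*conj(-sqrt(5)/2 - 1/2) + 2*(4 - sqrt(5))*conj(-sqrt(5)/2 - 1/2) + 2*(2 - sqrt(5))*conj(-1/2 + sqrt(5)/2) + 5*(0)*conj(0) + 5*(-2)*conj(0)]
      = (1/20)[(24) + (-12) + (1 + 3*sqrt(5)) + (-7 - 3*sqrt(5)) + (1 - 3*sqrt(5)) + (-7 + 3*sqrt(5)) + (0) + (0)] = 0/20 = 0
  <chi_rho, chi_7> = (1/20)[1*(12)*conj(2) + 1*(-6)*conj(-2) + 2*(sqrt(5) + 4)*conj(1/2 - sqrt(5)/2) + 2*(2 + sqrt(5))*conj(-sqrt(5)/2 - 1/2) + 2*(4 - sqrt(5))*conj(1/2 + sqrt(5)/2) + 2*(2 - sqrt(5))*conj(-1/2 + sqrt(5)/2) + 5*(0)*conj(0) + 5*(-2)*conj(0)]
      = (1/20)[(24) + (12) + (-3*sqrt(5) - 1) + (-7 - 3*sqrt(5)) + (-1 + 3*sqrt(5)) + (-7 + 3*sqrt(5)) + (0) + (0)] = 20/20 = 1
  <chi_rho, chi_8> = (1/20)[1*(12)*conj(2) + 1*(-6)*conj(2) + 2*(sqrt(5) + 4)*conj(-sqrt(5)/2 - 1/2) + 2*(2 + sqrt(5))*conj(-1/2 + sqrt(5)/2) + 2*(4 - sqrt(5))*conj(-1/2 + sqrt(5)/2) + 2*(2 - sqrt(5))*conj(-sqrt(5)/2 - 1/2) + 5*(0)*conj(0) + 5*(-2)*conj(0)]
      = (1/20)[(24) + (-12) + (-5*sqrt(5) - 9) + (sqrt(5) + 3) + (-9 + 5*sqrt(5)) + (3 - sqrt(5)) + (0) + (0)] = 0/20 = 0
Dimension check: dim(rho) = sum (mult * dim) = 1*1 + 2*1 + 1*1 + 0*1 + 3*2 + 0*2 + 1*2 + 0*2 = 12 = chi_rho(e) = 12.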